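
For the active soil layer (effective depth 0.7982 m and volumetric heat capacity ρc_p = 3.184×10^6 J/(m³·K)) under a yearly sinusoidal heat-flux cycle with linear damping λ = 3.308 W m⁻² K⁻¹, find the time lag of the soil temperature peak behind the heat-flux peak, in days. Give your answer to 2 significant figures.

8.8 days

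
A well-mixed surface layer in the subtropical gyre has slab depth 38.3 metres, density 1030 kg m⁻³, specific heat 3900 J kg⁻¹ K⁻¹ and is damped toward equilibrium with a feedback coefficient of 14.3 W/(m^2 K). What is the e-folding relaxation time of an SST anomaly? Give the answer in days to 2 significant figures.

120 days

Areal heat capacity C = ρ c_p D = 1030 × 3900 × 38.3 = 1.54×10^8 J/(m^2 K).
Relaxation time τ = C / λ = 1.54×10^8 / 14.3 = 1.08×10^7 s.
In days: 1.08×10^7 s / (86400 s/day) = 125 days.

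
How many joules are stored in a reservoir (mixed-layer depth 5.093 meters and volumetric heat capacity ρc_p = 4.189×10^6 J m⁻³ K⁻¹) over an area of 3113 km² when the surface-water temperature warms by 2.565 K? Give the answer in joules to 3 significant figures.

1.70×10^17 J

Areal heat capacity C = ρc_p × D = 4.189×10^6 × 5.093 = 2.13×10^7 J/(m^2 K).
Heat per unit area: q = C ΔT = 2.13×10^7 × 2.565 = 5.47×10^7 J/m².
Total heat: Q = q × A = 5.47×10^7 × (3113 × 10⁶ m²) = 1.70×10^17 J.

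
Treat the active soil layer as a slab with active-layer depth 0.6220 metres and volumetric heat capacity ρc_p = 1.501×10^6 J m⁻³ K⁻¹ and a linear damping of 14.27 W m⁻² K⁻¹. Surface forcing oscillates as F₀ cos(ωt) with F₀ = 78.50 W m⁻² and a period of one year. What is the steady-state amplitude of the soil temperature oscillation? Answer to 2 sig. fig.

5.5 K

Areal heat capacity C = ρc_p × D = 1.501×10^6 × 0.6220 = 9.34×10^5 J/(m²·K).
Angular frequency ω = 2π / T = 2π / 3.15×10^7 s = 1.99×10^-7 s⁻¹.
√((Cω)² + λ²) = √((0.186)² + 14.27²) = 14.3 W/(m²·K).
Amplitude A = F₀ / √((Cω)²+λ²) = 78.50 / 14.3 = 5.50 K.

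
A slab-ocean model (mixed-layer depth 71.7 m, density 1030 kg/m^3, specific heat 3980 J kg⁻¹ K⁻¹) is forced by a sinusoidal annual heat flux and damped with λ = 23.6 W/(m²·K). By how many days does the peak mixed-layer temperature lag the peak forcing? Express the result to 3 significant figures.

69.0 days

Areal heat capacity C = ρ c_p D = 1030 × 3980 × 71.7 = 2.94×10^8 J/(m^2 K).
ω = 2π / 3.15×10^7 s = 1.99×10^-7 s⁻¹.
Phase lag φ = arctan(Cω/λ) = arctan(58.6/23.6) = 1.19 rad.
Time lag = φ / ω = 1.19 / 1.99×10^-7 = 5.96×10^6 s = 69.0 days.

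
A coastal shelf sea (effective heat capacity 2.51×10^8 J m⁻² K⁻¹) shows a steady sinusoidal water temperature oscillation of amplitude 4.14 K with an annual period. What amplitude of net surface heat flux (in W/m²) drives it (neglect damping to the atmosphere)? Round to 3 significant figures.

207

Areal heat capacity C = 2.51×10^8 J m⁻² K⁻¹ (given).
ω = 2π / 3.15×10^7 s = 1.99×10^-7 s⁻¹.
Cω = 2.51×10^8 × 1.99×10^-7 = 50.0 W/(m²·K).
F₀ = A × Cω = 4.14 × 50.0 = 207 W/m².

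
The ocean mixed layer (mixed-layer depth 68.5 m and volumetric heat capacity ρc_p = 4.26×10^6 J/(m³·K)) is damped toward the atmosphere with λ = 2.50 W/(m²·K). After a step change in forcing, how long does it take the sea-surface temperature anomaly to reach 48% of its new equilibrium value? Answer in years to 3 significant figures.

2.42 years

Areal heat capacity C = ρc_p × D = 4.26×10^6 × 68.5 = 2.92×10^8 J m⁻² K⁻¹.
τ = C / λ = 2.92×10^8 / 2.50 = 1.17×10^8 s.
Fraction reached: 1 − e^(−t/τ) = 0.48 ⇒ t = −τ ln(1 − 0.48) = τ × 0.654.
t = 7.63×10^7 s = 2.42 years.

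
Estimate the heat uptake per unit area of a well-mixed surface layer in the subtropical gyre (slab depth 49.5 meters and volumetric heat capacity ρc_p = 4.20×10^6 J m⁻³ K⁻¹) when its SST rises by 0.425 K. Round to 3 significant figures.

Areal heat capacity C = ρc_p × D = 4.20×10^6 × 49.5 = 2.08×10^8 J/(m²·K).
ΔQ = C ΔT = 2.08×10^8 × 0.425 = 8.84×10^7 J/m².

8.84×10^7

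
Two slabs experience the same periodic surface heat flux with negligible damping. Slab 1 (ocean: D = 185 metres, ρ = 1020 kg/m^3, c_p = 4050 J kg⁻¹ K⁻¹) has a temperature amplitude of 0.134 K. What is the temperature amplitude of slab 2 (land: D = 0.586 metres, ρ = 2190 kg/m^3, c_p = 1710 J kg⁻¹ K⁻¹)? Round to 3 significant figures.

46.7 K

C_ocean = 7.64×10^8 J/(m²·K); C_land = 2.19×10^6 J/(m²·K).
A ∝ 1/C ⇒ A_land = A_ocean × C_ocean/C_land = 0.134 × 348 = 46.7 K.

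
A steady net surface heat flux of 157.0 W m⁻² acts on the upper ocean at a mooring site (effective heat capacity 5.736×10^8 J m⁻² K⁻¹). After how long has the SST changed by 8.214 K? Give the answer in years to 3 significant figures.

Areal heat capacity C = 5.736×10^8 J m⁻² K⁻¹ (given).
Time required: Δt = C ΔT / F = 5.74×10^8 × 8.214 / 157.0 = 3.00×10^7 s.
In years: 3.00×10^7 s / (3.156×10^7 s/year) = 0.951 years.

0.951 years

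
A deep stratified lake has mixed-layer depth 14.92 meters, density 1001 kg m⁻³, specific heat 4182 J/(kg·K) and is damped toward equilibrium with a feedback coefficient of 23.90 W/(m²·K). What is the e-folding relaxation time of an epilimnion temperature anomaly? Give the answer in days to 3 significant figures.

Areal heat capacity C = ρ c_p D = 1001 × 4182 × 14.92 = 6.25×10^7 J/(m^2 K).
Relaxation time τ = C / λ = 6.25×10^7 / 23.90 = 2.61×10^6 s.
In days: 2.61×10^6 s / (86400 s/day) = 30.2 days.

30.2 days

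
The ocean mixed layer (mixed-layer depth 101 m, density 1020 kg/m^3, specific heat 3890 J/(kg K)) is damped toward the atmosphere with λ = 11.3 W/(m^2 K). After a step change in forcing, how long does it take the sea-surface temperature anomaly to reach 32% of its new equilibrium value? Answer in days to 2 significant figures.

160 days

Areal heat capacity C = ρ c_p D = 1020 × 3890 × 101 = 4.01×10^8 J m⁻² K⁻¹.
τ = C / λ = 4.01×10^8 / 11.3 = 3.55×10^7 s.
Fraction reached: 1 − e^(−t/τ) = 0.32 ⇒ t = −τ ln(1 − 0.32) = τ × 0.386.
t = 1.37×10^7 s = 158 days.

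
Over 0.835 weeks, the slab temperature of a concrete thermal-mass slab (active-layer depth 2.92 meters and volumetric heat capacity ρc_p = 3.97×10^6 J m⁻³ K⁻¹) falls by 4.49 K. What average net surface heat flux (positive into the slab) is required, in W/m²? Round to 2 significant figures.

Areal heat capacity C = ρc_p × D = 3.97×10^6 × 2.92 = 1.16×10^7 J/(m^2 K).
Required heat per unit area: Q = C ΔT = 1.16×10^7 × -4.49 = -5.20×10^7 J/m².
Flux F = Q / Δt = -5.20×10^7 / 5.05×10^5 s = -103 W/m².

-100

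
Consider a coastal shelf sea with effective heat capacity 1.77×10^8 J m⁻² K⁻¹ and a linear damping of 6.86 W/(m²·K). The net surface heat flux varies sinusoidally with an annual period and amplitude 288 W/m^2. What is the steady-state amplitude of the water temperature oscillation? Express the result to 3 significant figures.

Areal heat capacity C = 1.77×10^8 J m⁻² K⁻¹ (given).
Angular frequency ω = 2π / T = 2π / 3.15×10^7 s = 1.99×10^-7 s⁻¹.
√((Cω)² + λ²) = √((35.3)² + 6.86²) = 35.9 W/(m²·K).
Amplitude A = F₀ / √((Cω)²+λ²) = 288 / 35.9 = 8.02 K.

8.02 K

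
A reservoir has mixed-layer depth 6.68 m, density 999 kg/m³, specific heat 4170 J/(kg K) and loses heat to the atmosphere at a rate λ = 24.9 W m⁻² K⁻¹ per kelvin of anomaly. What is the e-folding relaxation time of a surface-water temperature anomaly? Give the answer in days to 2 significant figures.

13 days

Areal heat capacity C = ρ c_p D = 999 × 4170 × 6.68 = 2.78×10^7 J/(m^2 K).
Relaxation time τ = C / λ = 2.78×10^7 / 24.9 = 1.12×10^6 s.
In days: 1.12×10^6 s / (86400 s/day) = 12.9 days.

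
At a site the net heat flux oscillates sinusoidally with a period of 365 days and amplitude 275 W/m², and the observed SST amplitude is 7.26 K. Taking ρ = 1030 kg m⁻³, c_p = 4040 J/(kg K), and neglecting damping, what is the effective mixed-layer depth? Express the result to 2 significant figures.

46 m

ω = 2π / 3.15×10^7 s = 1.99×10^-7 s⁻¹.
Required C = F₀ / (A ω) = 275 / (7.26 × 1.99×10^-7) = 1.90×10^8 J/(m²·K).
D = C / (ρ c_p) = 1.90×10^8 / (1030 × 4040) = 45.7 m.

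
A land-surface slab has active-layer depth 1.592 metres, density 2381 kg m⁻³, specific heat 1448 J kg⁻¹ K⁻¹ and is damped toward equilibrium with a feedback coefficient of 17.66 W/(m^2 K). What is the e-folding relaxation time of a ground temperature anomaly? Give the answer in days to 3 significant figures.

3.60 days

Areal heat capacity C = ρ c_p D = 2381 × 1448 × 1.592 = 5.49×10^6 J/(m^2 K).
Relaxation time τ = C / λ = 5.49×10^6 / 17.66 = 3.11×10^5 s.
In days: 3.11×10^5 s / (86400 s/day) = 3.60 days.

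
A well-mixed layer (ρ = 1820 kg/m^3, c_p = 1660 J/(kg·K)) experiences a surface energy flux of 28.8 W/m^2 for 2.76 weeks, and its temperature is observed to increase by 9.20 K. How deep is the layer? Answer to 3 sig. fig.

1.73 m

Heat input Q = F Δt = 28.8 × 1.67×10^6 s = 4.81×10^7 J/m².
Required areal heat capacity C = Q / ΔT = 5.23×10^6 J/(m²·K).
Depth D = C / (ρ c_p) = 5.23×10^6 / (1820 × 1660) = 1.73 m.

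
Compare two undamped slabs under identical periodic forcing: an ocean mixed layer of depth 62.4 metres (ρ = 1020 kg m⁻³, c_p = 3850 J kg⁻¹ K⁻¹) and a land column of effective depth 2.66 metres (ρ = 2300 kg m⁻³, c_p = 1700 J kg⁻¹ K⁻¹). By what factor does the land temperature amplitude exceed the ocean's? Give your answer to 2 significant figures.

C_ocean = 1020 × 3850 × 62.4 = 2.45×10^8 J/(m²·K).
C_land = 2300 × 1700 × 2.66 = 1.04×10^7 J/(m²·K).
Undamped amplitude ∝ 1/C, so A_land/A_ocean = C_ocean/C_land = 23.6.

24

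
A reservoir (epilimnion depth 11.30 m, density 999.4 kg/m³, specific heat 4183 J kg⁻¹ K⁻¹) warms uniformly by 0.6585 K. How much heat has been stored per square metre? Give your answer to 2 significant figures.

3.1×10^7

Areal heat capacity C = ρ c_p D = 999.4 × 4183 × 11.30 = 4.72×10^7 J/(m^2 K).
ΔQ = C ΔT = 4.72×10^7 × 0.6585 = 3.11×10^7 J/m².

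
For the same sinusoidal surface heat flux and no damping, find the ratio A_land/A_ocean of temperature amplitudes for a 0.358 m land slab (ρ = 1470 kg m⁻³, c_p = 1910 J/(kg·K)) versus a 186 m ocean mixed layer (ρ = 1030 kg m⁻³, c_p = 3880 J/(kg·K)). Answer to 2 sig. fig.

C_ocean = 1030 × 3880 × 186 = 7.43×10^8 J/(m²·K).
C_land = 1470 × 1910 × 0.358 = 1.01×10^6 J/(m²·K).
Undamped amplitude ∝ 1/C, so A_land/A_ocean = C_ocean/C_land = 740.

740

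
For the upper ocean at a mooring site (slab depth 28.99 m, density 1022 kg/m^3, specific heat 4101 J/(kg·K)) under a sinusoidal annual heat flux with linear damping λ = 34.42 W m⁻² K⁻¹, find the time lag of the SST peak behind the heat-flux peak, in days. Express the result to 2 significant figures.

36 days

Areal heat capacity C = ρ c_p D = 1022 × 4101 × 28.99 = 1.22×10^8 J/(m²·K).
ω = 2π / 3.15×10^7 s = 1.99×10^-7 s⁻¹.
Phase lag φ = arctan(Cω/λ) = arctan(24.2/34.42) = 0.613 rad.
Time lag = φ / ω = 0.613 / 1.99×10^-7 = 3.08×10^6 s = 35.6 days.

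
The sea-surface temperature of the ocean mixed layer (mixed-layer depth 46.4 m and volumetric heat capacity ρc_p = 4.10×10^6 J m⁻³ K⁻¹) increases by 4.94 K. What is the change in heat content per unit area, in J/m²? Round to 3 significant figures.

Areal heat capacity C = ρc_p × D = 4.10×10^6 × 46.4 = 1.90×10^8 J/(m^2 K).
ΔQ = C ΔT = 1.90×10^8 × 4.94 = 9.40×10^8 J/m².

9.40×10^8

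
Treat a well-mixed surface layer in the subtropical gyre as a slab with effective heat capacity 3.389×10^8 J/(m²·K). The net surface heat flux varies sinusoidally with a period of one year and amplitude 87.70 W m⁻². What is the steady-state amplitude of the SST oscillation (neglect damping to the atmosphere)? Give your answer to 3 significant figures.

1.30 K

Areal heat capacity C = 3.389×10^8 J/(m²·K) (given).
Angular frequency ω = 2π / T = 2π / 3.15×10^7 s = 1.99×10^-7 s⁻¹.
Cω = 3.39×10^8 × 1.99×10^-7 = 67.5 W/(m²·K).
Amplitude A = F₀ / (Cω) = 87.70 / 67.5 = 1.30 K.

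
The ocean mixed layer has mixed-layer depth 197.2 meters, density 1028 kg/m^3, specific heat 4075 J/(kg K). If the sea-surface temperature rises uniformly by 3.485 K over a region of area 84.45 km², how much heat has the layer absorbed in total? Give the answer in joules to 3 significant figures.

2.43×10^17 J

Areal heat capacity C = ρ c_p D = 1028 × 4075 × 197.2 = 8.26×10^8 J m⁻² K⁻¹.
Heat per unit area: q = C ΔT = 8.26×10^8 × 3.485 = 2.88×10^9 J/m².
Total heat: Q = q × A = 2.88×10^9 × (84.45 × 10⁶ m²) = 2.43×10^17 J.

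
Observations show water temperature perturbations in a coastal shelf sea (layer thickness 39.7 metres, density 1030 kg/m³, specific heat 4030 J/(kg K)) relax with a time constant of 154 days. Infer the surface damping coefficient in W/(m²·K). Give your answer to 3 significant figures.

12.4

Areal heat capacity C = ρ c_p D = 1030 × 4030 × 39.7 = 1.65×10^8 J/(m^2 K).
τ = 154 days = 1.33×10^7 s.
λ = C / τ = 1.65×10^8 / 1.33×10^7 = 12.4 W/(m²·K).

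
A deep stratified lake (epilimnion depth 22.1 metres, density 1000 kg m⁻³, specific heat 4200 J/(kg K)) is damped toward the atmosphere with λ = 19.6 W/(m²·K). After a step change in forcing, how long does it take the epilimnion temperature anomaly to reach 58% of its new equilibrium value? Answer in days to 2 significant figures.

48 days

Areal heat capacity C = ρ c_p D = 1000 × 4200 × 22.1 = 9.28×10^7 J m⁻² K⁻¹.
τ = C / λ = 9.28×10^7 / 19.6 = 4.74×10^6 s.
Fraction reached: 1 − e^(−t/τ) = 0.58 ⇒ t = −τ ln(1 − 0.58) = τ × 0.868.
t = 4.11×10^6 s = 47.5 days.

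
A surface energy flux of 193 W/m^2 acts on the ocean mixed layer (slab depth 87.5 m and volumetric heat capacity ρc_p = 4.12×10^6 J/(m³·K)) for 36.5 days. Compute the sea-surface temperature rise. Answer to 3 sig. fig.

1.69 K

Areal heat capacity C = ρc_p × D = 4.12×10^6 × 87.5 = 3.60×10^8 J/(m^2 K).
Net heat input Q = F Δt = 193 × (36.5 days × 86400 s/day) = 6.09×10^8 J/m².
ΔT = Q / C = 6.09×10^8 / 3.60×10^8 = 1.69 K.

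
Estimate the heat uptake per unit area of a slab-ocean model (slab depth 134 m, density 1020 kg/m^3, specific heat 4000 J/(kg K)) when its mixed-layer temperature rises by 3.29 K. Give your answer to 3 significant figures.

1.80×10^9

Areal heat capacity C = ρ c_p D = 1020 × 4000 × 134 = 5.47×10^8 J/(m^2 K).
ΔQ = C ΔT = 5.47×10^8 × 3.29 = 1.80×10^9 J/m².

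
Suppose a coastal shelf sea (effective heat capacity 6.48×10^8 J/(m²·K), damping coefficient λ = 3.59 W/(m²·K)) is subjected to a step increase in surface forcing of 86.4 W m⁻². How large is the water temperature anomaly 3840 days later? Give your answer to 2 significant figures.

20 K

Areal heat capacity C = 6.48×10^8 J/(m²·K) (given).
τ = C / λ = 6.48×10^8 / 3.59 = 1.81×10^8 s.
Equilibrium anomaly ΔT_eq = F / λ = 86.4 / 3.59 = 24.1 K.
t = 3840 days = 3.32×10^8 s, so t/τ = 1.84.
ΔT(t) = ΔT_eq (1 − e^(−t/τ)) = 24.1 × (1 − e^−1.84) = 20.2 K.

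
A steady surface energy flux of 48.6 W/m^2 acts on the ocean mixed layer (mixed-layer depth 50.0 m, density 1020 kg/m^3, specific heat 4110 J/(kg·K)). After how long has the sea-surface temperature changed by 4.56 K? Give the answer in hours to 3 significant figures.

5460 hours

Areal heat capacity C = ρ c_p D = 1020 × 4110 × 50.0 = 2.10×10^8 J m⁻² K⁻¹.
Time required: Δt = C ΔT / F = 2.10×10^8 × 4.56 / 48.6 = 1.97×10^7 s.
In hours: 1.97×10^7 s / (3600 s/hour) = 5460 hours.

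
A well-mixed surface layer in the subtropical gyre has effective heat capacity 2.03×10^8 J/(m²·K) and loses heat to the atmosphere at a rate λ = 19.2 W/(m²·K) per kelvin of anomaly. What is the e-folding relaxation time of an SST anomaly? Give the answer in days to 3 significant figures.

Areal heat capacity C = 2.03×10^8 J/(m²·K) (given).
Relaxation time τ = C / λ = 2.03×10^8 / 19.2 = 1.06×10^7 s.
In days: 1.06×10^7 s / (86400 s/day) = 122 days.

122 days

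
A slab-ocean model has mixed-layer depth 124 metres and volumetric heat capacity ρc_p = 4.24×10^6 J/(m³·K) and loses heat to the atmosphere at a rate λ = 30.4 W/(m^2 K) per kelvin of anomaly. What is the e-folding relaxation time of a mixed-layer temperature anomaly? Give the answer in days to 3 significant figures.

200 days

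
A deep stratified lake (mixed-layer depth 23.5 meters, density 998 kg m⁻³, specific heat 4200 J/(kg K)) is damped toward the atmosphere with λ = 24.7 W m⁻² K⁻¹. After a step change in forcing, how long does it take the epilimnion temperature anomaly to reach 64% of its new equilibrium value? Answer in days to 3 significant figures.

47.2 days

Areal heat capacity C = ρ c_p D = 998 × 4200 × 23.5 = 9.85×10^7 J/(m²·K).
τ = C / λ = 9.85×10^7 / 24.7 = 3.99×10^6 s.
Fraction reached: 1 − e^(−t/τ) = 0.64 ⇒ t = −τ ln(1 − 0.64) = τ × 1.02.
t = 4.07×10^6 s = 47.2 days.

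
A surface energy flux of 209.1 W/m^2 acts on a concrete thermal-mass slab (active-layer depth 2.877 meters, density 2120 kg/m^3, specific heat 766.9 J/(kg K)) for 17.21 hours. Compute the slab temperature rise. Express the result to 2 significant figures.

Areal heat capacity C = ρ c_p D = 2120 × 766.9 × 2.877 = 4.68×10^6 J m⁻² K⁻¹.
Net heat input Q = F Δt = 209.1 × (17.21 hours × 3600 s/hour) = 1.30×10^7 J/m².
ΔT = Q / C = 1.30×10^7 / 4.68×10^6 = 2.77 K.

2.8 K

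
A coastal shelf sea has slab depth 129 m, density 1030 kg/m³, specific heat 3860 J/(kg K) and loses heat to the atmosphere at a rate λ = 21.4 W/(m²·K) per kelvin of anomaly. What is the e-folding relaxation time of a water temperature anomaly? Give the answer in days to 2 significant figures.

280 days

Areal heat capacity C = ρ c_p D = 1030 × 3860 × 129 = 5.13×10^8 J/(m²·K).
Relaxation time τ = C / λ = 5.13×10^8 / 21.4 = 2.40×10^7 s.
In days: 2.40×10^7 s / (86400 s/day) = 277 days.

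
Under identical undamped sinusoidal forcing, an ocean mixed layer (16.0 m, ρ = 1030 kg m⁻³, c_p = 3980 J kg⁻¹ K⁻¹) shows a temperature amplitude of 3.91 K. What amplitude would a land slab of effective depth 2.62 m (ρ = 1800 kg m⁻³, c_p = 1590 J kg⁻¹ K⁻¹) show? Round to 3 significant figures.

C_ocean = 6.56×10^7 J/(m²·K); C_land = 7.50×10^6 J/(m²·K).
A ∝ 1/C ⇒ A_land = A_ocean × C_ocean/C_land = 3.91 × 8.75 = 34.2 K.

34.2 K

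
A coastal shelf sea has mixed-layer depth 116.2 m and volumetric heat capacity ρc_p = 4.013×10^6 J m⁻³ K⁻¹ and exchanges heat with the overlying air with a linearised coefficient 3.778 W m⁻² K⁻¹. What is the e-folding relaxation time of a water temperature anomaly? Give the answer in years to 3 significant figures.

3.91 years

Areal heat capacity C = ρc_p × D = 4.013×10^6 × 116.2 = 4.66×10^8 J/(m^2 K).
Relaxation time τ = C / λ = 4.66×10^8 / 3.778 = 1.23×10^8 s.
In years: 1.23×10^8 s / (3.156×10^7 s/year) = 3.91 years.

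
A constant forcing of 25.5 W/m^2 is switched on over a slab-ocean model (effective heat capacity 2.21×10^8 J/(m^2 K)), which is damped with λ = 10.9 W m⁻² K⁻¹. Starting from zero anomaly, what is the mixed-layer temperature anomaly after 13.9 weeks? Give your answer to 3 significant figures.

0.794 K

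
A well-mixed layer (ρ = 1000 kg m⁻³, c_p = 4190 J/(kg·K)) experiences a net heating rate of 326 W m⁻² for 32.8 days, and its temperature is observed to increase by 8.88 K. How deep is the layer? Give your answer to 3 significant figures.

24.8 m

Heat input Q = F Δt = 326 × 2.83×10^6 s = 9.24×10^8 J/m².
Required areal heat capacity C = Q / ΔT = 1.04×10^8 J/(m²·K).
Depth D = C / (ρ c_p) = 1.04×10^8 / (1000 × 4190) = 24.8 m.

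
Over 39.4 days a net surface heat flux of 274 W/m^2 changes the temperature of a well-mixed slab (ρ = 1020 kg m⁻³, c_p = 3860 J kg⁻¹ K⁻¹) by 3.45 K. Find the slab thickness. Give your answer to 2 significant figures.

Heat input Q = F Δt = 274 × 3.40×10^6 s = 9.33×10^8 J/m².
Required areal heat capacity C = Q / ΔT = 2.70×10^8 J/(m²·K).
Depth D = C / (ρ c_p) = 2.70×10^8 / (1020 × 3860) = 68.7 m.

69 m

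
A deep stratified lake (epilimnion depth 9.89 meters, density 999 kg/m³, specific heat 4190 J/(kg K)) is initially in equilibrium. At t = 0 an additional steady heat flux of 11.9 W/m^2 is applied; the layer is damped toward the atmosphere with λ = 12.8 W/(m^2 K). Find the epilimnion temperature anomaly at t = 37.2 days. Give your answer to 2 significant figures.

0.59 K

Areal heat capacity C = ρ c_p D = 999 × 4190 × 9.89 = 4.14×10^7 J/(m^2 K).
τ = C / λ = 4.14×10^7 / 12.8 = 3.23×10^6 s.
Equilibrium anomaly ΔT_eq = F / λ = 11.9 / 12.8 = 0.930 K.
t = 37.2 days = 3.21×10^6 s, so t/τ = 0.994.
ΔT(t) = ΔT_eq (1 − e^(−t/τ)) = 0.930 × (1 − e^−0.994) = 0.586 K.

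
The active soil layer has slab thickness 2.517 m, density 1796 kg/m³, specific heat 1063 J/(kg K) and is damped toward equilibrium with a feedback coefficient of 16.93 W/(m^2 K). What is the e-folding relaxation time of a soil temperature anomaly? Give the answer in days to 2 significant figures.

Areal heat capacity C = ρ c_p D = 1796 × 1063 × 2.517 = 4.81×10^6 J/(m²·K).
Relaxation time τ = C / λ = 4.81×10^6 / 16.93 = 2.84×10^5 s.
In days: 2.84×10^5 s / (86400 s/day) = 3.29 days.

3.3 days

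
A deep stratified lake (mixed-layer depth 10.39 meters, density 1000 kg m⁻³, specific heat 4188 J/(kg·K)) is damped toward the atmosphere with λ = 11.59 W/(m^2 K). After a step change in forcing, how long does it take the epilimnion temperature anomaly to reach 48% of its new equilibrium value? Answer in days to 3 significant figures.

28.4 days

Areal heat capacity C = ρ c_p D = 1000 × 4188 × 10.39 = 4.35×10^7 J/(m²·K).
τ = C / λ = 4.35×10^7 / 11.59 = 3.75×10^6 s.
Fraction reached: 1 − e^(−t/τ) = 0.48 ⇒ t = −τ ln(1 − 0.48) = τ × 0.654.
t = 2.46×10^6 s = 28.4 days.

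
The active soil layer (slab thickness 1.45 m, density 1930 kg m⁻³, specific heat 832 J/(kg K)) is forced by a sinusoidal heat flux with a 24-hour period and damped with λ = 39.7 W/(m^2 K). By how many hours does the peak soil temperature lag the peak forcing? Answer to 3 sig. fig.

Areal heat capacity C = ρ c_p D = 1930 × 832 × 1.45 = 2.33×10^6 J m⁻² K⁻¹.
ω = 2π / 86400 s = 7.27×10^-5 s⁻¹.
Phase lag φ = arctan(Cω/λ) = arctan(169/39.7) = 1.34 rad.
Time lag = φ / ω = 1.34 / 7.27×10^-5 = 18400 s = 5.12 hours.

5.12 hours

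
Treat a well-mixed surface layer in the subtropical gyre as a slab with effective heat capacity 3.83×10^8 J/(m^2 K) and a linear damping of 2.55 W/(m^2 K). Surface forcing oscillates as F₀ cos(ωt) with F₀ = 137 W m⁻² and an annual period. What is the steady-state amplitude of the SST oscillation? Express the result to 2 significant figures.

Areal heat capacity C = 3.83×10^8 J/(m^2 K) (given).
Angular frequency ω = 2π / T = 2π / 3.15×10^7 s = 1.99×10^-7 s⁻¹.
√((Cω)² + λ²) = √((76.3)² + 2.55²) = 76.4 W/(m²·K).
Amplitude A = F₀ / √((Cω)²+λ²) = 137 / 76.4 = 1.79 K.

1.8 K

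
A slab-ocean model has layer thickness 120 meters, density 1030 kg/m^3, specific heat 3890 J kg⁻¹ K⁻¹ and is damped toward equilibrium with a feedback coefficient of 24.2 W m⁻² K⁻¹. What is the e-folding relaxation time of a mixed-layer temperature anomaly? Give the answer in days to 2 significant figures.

230 days

Areal heat capacity C = ρ c_p D = 1030 × 3890 × 120 = 4.81×10^8 J/(m²·K).
Relaxation time τ = C / λ = 4.81×10^8 / 24.2 = 1.99×10^7 s.
In days: 1.99×10^7 s / (86400 s/day) = 230 days.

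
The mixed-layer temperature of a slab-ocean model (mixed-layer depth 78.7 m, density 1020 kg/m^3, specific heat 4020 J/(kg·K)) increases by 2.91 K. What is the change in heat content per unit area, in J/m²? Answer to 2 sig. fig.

Areal heat capacity C = ρ c_p D = 1020 × 4020 × 78.7 = 3.23×10^8 J/(m^2 K).
ΔQ = C ΔT = 3.23×10^8 × 2.91 = 9.39×10^8 J/m².

9.4×10^8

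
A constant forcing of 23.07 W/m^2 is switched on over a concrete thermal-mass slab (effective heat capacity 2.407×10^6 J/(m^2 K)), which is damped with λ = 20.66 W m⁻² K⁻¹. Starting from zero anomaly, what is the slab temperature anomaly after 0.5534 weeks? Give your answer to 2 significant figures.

1.1 K

Areal heat capacity C = 2.407×10^6 J/(m^2 K) (given).
τ = C / λ = 2.41×10^6 / 20.66 = 1.17×10^5 s.
Equilibrium anomaly ΔT_eq = F / λ = 23.07 / 20.66 = 1.12 K.
t = 0.5534 weeks = 3.35×10^5 s, so t/τ = 2.87.
ΔT(t) = ΔT_eq (1 − e^(−t/τ)) = 1.12 × (1 − e^−2.87) = 1.05 K.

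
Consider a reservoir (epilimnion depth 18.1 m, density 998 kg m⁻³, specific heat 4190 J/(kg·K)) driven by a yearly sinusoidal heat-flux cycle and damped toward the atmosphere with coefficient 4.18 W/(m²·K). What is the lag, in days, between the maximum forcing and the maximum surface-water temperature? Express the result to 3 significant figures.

Areal heat capacity C = ρ c_p D = 998 × 4190 × 18.1 = 7.57×10^7 J/(m²·K).
ω = 2π / 3.15×10^7 s = 1.99×10^-7 s⁻¹.
Phase lag φ = arctan(Cω/λ) = arctan(15.1/4.18) = 1.30 rad.
Time lag = φ / ω = 1.30 / 1.99×10^-7 = 6.53×10^6 s = 75.5 days.

75.5 days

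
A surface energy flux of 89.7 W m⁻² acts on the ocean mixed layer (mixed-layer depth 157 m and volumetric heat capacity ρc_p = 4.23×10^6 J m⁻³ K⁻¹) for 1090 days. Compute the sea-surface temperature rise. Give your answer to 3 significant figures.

Areal heat capacity C = ρc_p × D = 4.23×10^6 × 157 = 6.64×10^8 J/(m^2 K).
Net heat input Q = F Δt = 89.7 × (1090 days × 86400 s/day) = 8.45×10^9 J/m².
ΔT = Q / C = 8.45×10^9 / 6.64×10^8 = 12.7 K.

12.7 K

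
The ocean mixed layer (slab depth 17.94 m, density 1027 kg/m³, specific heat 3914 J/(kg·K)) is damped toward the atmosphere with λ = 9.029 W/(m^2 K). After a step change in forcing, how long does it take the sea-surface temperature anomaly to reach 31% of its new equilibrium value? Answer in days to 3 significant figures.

34.3 days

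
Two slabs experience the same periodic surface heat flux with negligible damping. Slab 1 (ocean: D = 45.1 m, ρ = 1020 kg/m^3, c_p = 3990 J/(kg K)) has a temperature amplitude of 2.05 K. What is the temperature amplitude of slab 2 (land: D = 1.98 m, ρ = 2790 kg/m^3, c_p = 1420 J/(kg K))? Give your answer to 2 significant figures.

48 K

C_ocean = 1.84×10^8 J/(m²·K); C_land = 7.84×10^6 J/(m²·K).
A ∝ 1/C ⇒ A_land = A_ocean × C_ocean/C_land = 2.05 × 23.4 = 48.0 K.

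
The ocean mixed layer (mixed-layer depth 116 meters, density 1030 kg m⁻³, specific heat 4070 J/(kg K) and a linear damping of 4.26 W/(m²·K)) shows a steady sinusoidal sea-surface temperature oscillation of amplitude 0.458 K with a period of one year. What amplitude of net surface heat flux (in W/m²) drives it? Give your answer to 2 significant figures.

Areal heat capacity C = ρ c_p D = 1030 × 4070 × 116 = 4.86×10^8 J/(m²·K).
ω = 2π / 3.15×10^7 s = 1.99×10^-7 s⁻¹.
√((Cω)² + λ²) = √((96.9)² + 4.26²) = 97.0 W/(m²·K).
F₀ = A × √((Cω)²+λ²) = 0.458 × 97.0 = 44.4 W/m².

44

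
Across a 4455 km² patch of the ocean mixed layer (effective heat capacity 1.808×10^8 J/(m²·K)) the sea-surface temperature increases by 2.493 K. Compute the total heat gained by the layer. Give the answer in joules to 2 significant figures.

2.0×10^18 J

Areal heat capacity C = 1.808×10^8 J/(m²·K) (given).
Heat per unit area: q = C ΔT = 1.81×10^8 × 2.493 = 4.51×10^8 J/m².
Total heat: Q = q × A = 4.51×10^8 × (4455 × 10⁶ m²) = 2.01×10^18 J.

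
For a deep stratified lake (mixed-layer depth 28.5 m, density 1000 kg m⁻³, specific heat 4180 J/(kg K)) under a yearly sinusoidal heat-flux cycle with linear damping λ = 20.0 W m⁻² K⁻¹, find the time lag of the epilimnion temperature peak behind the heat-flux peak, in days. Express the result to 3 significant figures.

50.6 days

Areal heat capacity C = ρ c_p D = 1000 × 4180 × 28.5 = 1.19×10^8 J/(m²·K).
ω = 2π / 3.15×10^7 s = 1.99×10^-7 s⁻¹.
Phase lag φ = arctan(Cω/λ) = arctan(23.7/20.0) = 0.871 rad.
Time lag = φ / ω = 0.871 / 1.99×10^-7 = 4.37×10^6 s = 50.6 days.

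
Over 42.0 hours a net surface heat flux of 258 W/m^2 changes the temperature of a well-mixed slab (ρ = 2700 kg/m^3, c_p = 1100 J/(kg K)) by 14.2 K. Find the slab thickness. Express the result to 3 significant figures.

Heat input Q = F Δt = 258 × 1.51×10^5 s = 3.90×10^7 J/m².
Required areal heat capacity C = Q / ΔT = 2.75×10^6 J/(m²·K).
Depth D = C / (ρ c_p) = 2.75×10^6 / (2700 × 1100) = 0.925 m.

0.925 m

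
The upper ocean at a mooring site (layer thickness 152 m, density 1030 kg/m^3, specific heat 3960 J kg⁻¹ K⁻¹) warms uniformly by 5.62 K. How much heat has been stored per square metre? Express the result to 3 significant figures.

3.48×10^9

Areal heat capacity C = ρ c_p D = 1030 × 3960 × 152 = 6.20×10^8 J m⁻² K⁻¹.
ΔQ = C ΔT = 6.20×10^8 × 5.62 = 3.48×10^9 J/m².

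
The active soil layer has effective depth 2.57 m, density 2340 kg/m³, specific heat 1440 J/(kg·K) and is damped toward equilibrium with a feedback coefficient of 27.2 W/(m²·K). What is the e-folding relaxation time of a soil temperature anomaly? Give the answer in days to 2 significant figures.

Areal heat capacity C = ρ c_p D = 2340 × 1440 × 2.57 = 8.66×10^6 J/(m^2 K).
Relaxation time τ = C / λ = 8.66×10^6 / 27.2 = 3.18×10^5 s.
In days: 3.18×10^5 s / (86400 s/day) = 3.68 days.

3.7 days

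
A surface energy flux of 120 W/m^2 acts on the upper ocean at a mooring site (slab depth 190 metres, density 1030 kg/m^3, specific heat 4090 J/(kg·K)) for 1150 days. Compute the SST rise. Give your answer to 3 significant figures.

14.9 K

Areal heat capacity C = ρ c_p D = 1030 × 4090 × 190 = 8.00×10^8 J/(m^2 K).
Net heat input Q = F Δt = 120 × (1150 days × 86400 s/day) = 1.19×10^10 J/m².
ΔT = Q / C = 1.19×10^10 / 8.00×10^8 = 14.9 K.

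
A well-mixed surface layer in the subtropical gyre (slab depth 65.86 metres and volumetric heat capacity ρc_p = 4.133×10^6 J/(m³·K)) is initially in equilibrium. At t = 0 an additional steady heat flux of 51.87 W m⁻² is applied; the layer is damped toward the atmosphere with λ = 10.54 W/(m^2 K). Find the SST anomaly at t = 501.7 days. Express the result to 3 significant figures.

Areal heat capacity C = ρc_p × D = 4.133×10^6 × 65.86 = 2.72×10^8 J/(m²·K).
τ = C / λ = 2.72×10^8 / 10.54 = 2.58×10^7 s.
Equilibrium anomaly ΔT_eq = F / λ = 51.87 / 10.54 = 4.92 K.
t = 501.7 days = 4.33×10^7 s, so t/τ = 1.68.
ΔT(t) = ΔT_eq (1 − e^(−t/τ)) = 4.92 × (1 − e^−1.68) = 4.00 K.

4.00 K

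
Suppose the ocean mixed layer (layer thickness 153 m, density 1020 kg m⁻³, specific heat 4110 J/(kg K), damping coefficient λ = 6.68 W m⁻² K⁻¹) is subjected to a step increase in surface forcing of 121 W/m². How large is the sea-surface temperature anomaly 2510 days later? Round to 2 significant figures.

16 K

Areal heat capacity C = ρ c_p D = 1020 × 4110 × 153 = 6.41×10^8 J m⁻² K⁻¹.
τ = C / λ = 6.41×10^8 / 6.68 = 9.60×10^7 s.
Equilibrium anomaly ΔT_eq = F / λ = 121 / 6.68 = 18.1 K.
t = 2510 days = 2.17×10^8 s, so t/τ = 2.26.
ΔT(t) = ΔT_eq (1 − e^(−t/τ)) = 18.1 × (1 − e^−2.26) = 16.2 K.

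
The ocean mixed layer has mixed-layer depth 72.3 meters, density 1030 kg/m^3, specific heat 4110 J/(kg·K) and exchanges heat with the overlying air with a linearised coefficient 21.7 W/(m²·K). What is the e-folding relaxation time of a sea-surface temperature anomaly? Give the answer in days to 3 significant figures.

Areal heat capacity C = ρ c_p D = 1030 × 4110 × 72.3 = 3.06×10^8 J/(m^2 K).
Relaxation time τ = C / λ = 3.06×10^8 / 21.7 = 1.41×10^7 s.
In days: 1.41×10^7 s / (86400 s/day) = 163 days.

163 days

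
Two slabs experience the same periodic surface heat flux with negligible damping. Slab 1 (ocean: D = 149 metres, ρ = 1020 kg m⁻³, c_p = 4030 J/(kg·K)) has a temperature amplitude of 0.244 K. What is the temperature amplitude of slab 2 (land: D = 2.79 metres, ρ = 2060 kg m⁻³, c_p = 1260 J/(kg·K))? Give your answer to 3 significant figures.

C_ocean = 6.12×10^8 J/(m²·K); C_land = 7.24×10^6 J/(m²·K).
A ∝ 1/C ⇒ A_land = A_ocean × C_ocean/C_land = 0.244 × 84.6 = 20.6 K.

20.6 K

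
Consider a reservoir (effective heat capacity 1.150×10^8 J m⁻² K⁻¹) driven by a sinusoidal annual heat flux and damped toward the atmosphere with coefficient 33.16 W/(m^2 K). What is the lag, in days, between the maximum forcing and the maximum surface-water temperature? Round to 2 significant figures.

35 days

Areal heat capacity C = 1.150×10^8 J m⁻² K⁻¹ (given).
ω = 2π / 3.15×10^7 s = 1.99×10^-7 s⁻¹.
Phase lag φ = arctan(Cω/λ) = arctan(22.9/33.16) = 0.605 rad.
Time lag = φ / ω = 0.605 / 1.99×10^-7 = 3.03×10^6 s = 35.1 days.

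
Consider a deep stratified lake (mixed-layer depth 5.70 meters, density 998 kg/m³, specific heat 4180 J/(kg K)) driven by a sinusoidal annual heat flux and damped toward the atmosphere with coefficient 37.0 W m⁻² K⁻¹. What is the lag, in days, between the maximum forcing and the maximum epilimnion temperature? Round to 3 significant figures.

7.40 days

Areal heat capacity C = ρ c_p D = 998 × 4180 × 5.70 = 2.38×10^7 J/(m²·K).
ω = 2π / 3.15×10^7 s = 1.99×10^-7 s⁻¹.
Phase lag φ = arctan(Cω/λ) = arctan(4.74/37.0) = 0.127 rad.
Time lag = φ / ω = 0.127 / 1.99×10^-7 = 6.39×10^5 s = 7.40 days.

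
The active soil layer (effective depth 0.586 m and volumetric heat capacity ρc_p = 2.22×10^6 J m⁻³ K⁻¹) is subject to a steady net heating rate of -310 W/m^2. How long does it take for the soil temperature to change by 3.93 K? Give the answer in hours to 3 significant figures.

4.58 hours

Areal heat capacity C = ρc_p × D = 2.22×10^6 × 0.586 = 1.30×10^6 J/(m^2 K).
Time required: Δt = C ΔT / F = 1.30×10^6 × -3.93 / -310 = 16500 s.
In hours: 16500 s / (3600 s/hour) = 4.58 hours.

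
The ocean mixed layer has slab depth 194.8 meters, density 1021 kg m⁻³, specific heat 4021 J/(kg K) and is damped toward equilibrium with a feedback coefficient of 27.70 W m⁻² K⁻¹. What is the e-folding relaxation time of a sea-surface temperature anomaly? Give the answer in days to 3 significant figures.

Areal heat capacity C = ρ c_p D = 1021 × 4021 × 194.8 = 8.00×10^8 J/(m^2 K).
Relaxation time τ = C / λ = 8.00×10^8 / 27.70 = 2.89×10^7 s.
In days: 2.89×10^7 s / (86400 s/day) = 334 days.

334 days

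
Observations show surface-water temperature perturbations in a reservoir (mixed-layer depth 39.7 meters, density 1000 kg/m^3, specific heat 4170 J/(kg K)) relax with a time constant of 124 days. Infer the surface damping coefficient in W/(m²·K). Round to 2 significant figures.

15

Areal heat capacity C = ρ c_p D = 1000 × 4170 × 39.7 = 1.66×10^8 J/(m²·K).
τ = 124 days = 1.07×10^7 s.
λ = C / τ = 1.66×10^8 / 1.07×10^7 = 15.5 W/(m²·K).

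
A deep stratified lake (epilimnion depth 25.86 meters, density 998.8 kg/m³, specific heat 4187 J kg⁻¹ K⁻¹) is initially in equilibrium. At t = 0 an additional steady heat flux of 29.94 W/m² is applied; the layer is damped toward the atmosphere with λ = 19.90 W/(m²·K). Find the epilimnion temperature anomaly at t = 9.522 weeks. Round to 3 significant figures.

0.983 K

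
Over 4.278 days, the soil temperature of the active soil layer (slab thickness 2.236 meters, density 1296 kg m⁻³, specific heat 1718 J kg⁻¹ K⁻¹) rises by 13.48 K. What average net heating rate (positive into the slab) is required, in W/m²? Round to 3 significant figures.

182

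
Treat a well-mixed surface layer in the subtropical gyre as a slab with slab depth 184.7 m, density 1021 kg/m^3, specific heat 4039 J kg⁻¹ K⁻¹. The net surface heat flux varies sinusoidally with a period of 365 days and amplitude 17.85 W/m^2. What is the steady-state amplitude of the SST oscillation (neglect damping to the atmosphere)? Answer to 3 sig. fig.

0.118 K

Areal heat capacity C = ρ c_p D = 1021 × 4039 × 184.7 = 7.62×10^8 J/(m^2 K).
Angular frequency ω = 2π / T = 2π / 3.15×10^7 s = 1.99×10^-7 s⁻¹.
Cω = 7.62×10^8 × 1.99×10^-7 = 152 W/(m²·K).
Amplitude A = F₀ / (Cω) = 17.85 / 152 = 0.118 K.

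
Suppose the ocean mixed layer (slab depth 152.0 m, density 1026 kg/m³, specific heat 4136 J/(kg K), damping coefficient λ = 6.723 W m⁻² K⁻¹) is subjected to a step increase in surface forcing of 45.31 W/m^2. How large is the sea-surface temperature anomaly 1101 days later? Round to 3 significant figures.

4.24 K

Areal heat capacity C = ρ c_p D = 1026 × 4136 × 152.0 = 6.45×10^8 J/(m²·K).
τ = C / λ = 6.45×10^8 / 6.723 = 9.59×10^7 s.
Equilibrium anomaly ΔT_eq = F / λ = 45.31 / 6.723 = 6.74 K.
t = 1101 days = 9.51×10^7 s, so t/τ = 0.991.
ΔT(t) = ΔT_eq (1 − e^(−t/τ)) = 6.74 × (1 − e^−0.991) = 4.24 K.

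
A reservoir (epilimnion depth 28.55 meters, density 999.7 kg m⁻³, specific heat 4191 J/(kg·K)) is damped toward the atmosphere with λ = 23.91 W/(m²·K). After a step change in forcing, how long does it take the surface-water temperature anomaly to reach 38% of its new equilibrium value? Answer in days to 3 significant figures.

27.7 days

Areal heat capacity C = ρ c_p D = 999.7 × 4191 × 28.55 = 1.20×10^8 J m⁻² K⁻¹.
τ = C / λ = 1.20×10^8 / 23.91 = 5.00×10^6 s.
Fraction reached: 1 − e^(−t/τ) = 0.38 ⇒ t = −τ ln(1 − 0.38) = τ × 0.478.
t = 2.39×10^6 s = 27.7 days.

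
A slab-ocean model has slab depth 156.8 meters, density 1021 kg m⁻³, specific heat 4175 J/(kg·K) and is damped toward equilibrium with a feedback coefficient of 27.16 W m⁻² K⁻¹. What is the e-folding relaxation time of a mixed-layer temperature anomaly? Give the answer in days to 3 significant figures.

Areal heat capacity C = ρ c_p D = 1021 × 4175 × 156.8 = 6.68×10^8 J/(m²·K).
Relaxation time τ = C / λ = 6.68×10^8 / 27.16 = 2.46×10^7 s.
In days: 2.46×10^7 s / (86400 s/day) = 285 days.

285 days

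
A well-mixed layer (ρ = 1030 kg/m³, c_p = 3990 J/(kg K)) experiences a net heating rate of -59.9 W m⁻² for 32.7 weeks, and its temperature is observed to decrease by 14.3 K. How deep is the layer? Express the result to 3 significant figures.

20.2 m

Heat input Q = F Δt = -59.9 × 1.98×10^7 s = -1.18×10^9 J/m².
Required areal heat capacity C = Q / ΔT = 8.28×10^7 J/(m²·K).
Depth D = C / (ρ c_p) = 8.28×10^7 / (1030 × 3990) = 20.2 m.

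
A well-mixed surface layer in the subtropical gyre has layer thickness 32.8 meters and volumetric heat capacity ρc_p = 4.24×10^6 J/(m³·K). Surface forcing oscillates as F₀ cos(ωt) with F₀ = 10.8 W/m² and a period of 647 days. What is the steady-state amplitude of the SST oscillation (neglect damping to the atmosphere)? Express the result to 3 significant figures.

Areal heat capacity C = ρc_p × D = 4.24×10^6 × 32.8 = 1.39×10^8 J/(m^2 K).
Angular frequency ω = 2π / T = 2π / 5.59×10^7 s = 1.12×10^-7 s⁻¹.
Cω = 1.39×10^8 × 1.12×10^-7 = 15.6 W/(m²·K).
Amplitude A = F₀ / (Cω) = 10.8 / 15.6 = 0.691 K.

0.691 K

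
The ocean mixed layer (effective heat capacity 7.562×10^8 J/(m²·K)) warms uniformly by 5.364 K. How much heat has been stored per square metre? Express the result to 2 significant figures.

Areal heat capacity C = 7.562×10^8 J/(m²·K) (given).
ΔQ = C ΔT = 7.56×10^8 × 5.364 = 4.06×10^9 J/m².

4.1×10^9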